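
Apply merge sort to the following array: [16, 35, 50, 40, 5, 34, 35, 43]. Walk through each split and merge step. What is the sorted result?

Merge sort trace:

Split: [16, 35, 50, 40, 5, 34, 35, 43] -> [16, 35, 50, 40] and [5, 34, 35, 43]
  Split: [16, 35, 50, 40] -> [16, 35] and [50, 40]
    Split: [16, 35] -> [16] and [35]
    Merge: [16] + [35] -> [16, 35]
    Split: [50, 40] -> [50] and [40]
    Merge: [50] + [40] -> [40, 50]
  Merge: [16, 35] + [40, 50] -> [16, 35, 40, 50]
  Split: [5, 34, 35, 43] -> [5, 34] and [35, 43]
    Split: [5, 34] -> [5] and [34]
    Merge: [5] + [34] -> [5, 34]
    Split: [35, 43] -> [35] and [43]
    Merge: [35] + [43] -> [35, 43]
  Merge: [5, 34] + [35, 43] -> [5, 34, 35, 43]
Merge: [16, 35, 40, 50] + [5, 34, 35, 43] -> [5, 16, 34, 35, 35, 40, 43, 50]

Final sorted array: [5, 16, 34, 35, 35, 40, 43, 50]

The merge sort proceeds by recursively splitting the array and merging sorted halves.
After all merges, the sorted array is [5, 16, 34, 35, 35, 40, 43, 50].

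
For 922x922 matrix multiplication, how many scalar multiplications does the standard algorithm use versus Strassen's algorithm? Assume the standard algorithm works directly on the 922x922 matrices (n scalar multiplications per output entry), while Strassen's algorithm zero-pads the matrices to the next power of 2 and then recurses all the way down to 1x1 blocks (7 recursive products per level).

Matrix multiplication for 922x922 matrices:

Strassen's algorithm requires power-of-2 dimensions. Pad 922x922 to 1024x1024 (next power of 2).

Standard algorithm: 922^3 = 783777448 multiplications
Strassen's algorithm: 7^(log2(1024)) = 7^10 = 282475249 multiplications
Savings: 783777448 - 282475249 = 501302199 multiplications

Standard: 783777448 multiplications (922^3). Strassen: 282475249 multiplications (7^10, after padding to 1024x1024). Strassen reduces 8 recursive multiplications to 7 at each level.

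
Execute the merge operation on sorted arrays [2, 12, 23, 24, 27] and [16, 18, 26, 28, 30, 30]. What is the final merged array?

Merging process:

Compare 2 vs 16: take 2 from left. Merged: [2]
Compare 12 vs 16: take 12 from left. Merged: [2, 12]
Compare 23 vs 16: take 16 from right. Merged: [2, 12, 16]
Compare 23 vs 18: take 18 from right. Merged: [2, 12, 16, 18]
Compare 23 vs 26: take 23 from left. Merged: [2, 12, 16, 18, 23]
Compare 24 vs 26: take 24 from left. Merged: [2, 12, 16, 18, 23, 24]
Compare 27 vs 26: take 26 from right. Merged: [2, 12, 16, 18, 23, 24, 26]
Compare 27 vs 28: take 27 from left. Merged: [2, 12, 16, 18, 23, 24, 26, 27]
Append remaining from right: [28, 30, 30]. Merged: [2, 12, 16, 18, 23, 24, 26, 27, 28, 30, 30]

Final merged array: [2, 12, 16, 18, 23, 24, 26, 27, 28, 30, 30]
Total comparisons: 8

The merged array is [2, 12, 16, 18, 23, 24, 26, 27, 28, 30, 30], requiring 8 comparisons. The merge step runs in O(n) time where n is the total number of elements.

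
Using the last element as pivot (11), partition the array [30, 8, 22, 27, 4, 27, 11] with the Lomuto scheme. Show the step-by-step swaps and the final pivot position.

Lomuto partition with pivot = 11:

Initial array: [30, 8, 22, 27, 4, 27, 11]

arr[0]=30 > 11: no swap
arr[1]=8 <= 11: swap with position 0, array becomes [8, 30, 22, 27, 4, 27, 11]
arr[2]=22 > 11: no swap
arr[3]=27 > 11: no swap
arr[4]=4 <= 11: swap with position 1, array becomes [8, 4, 22, 27, 30, 27, 11]
arr[5]=27 > 11: no swap

Place pivot at position 2: [8, 4, 11, 27, 30, 27, 22]
Pivot position: 2

After partitioning with pivot 11, the array becomes [8, 4, 11, 27, 30, 27, 22]. The pivot is placed at index 2. All elements to the left of the pivot are <= 11, and all elements to the right are > 11.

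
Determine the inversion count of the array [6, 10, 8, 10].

Finding inversions in [6, 10, 8, 10]:

(1, 2): arr[1]=10 > arr[2]=8

Total inversions: 1

The array has 1 inversion(s): (1,2). Each pair (i,j) satisfies i < j and arr[i] > arr[j].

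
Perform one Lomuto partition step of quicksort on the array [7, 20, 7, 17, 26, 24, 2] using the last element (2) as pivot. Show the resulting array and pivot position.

Lomuto partition with pivot = 2:

Initial array: [7, 20, 7, 17, 26, 24, 2]

arr[0]=7 > 2: no swap
arr[1]=20 > 2: no swap
arr[2]=7 > 2: no swap
arr[3]=17 > 2: no swap
arr[4]=26 > 2: no swap
arr[5]=24 > 2: no swap

Place pivot at position 0: [2, 20, 7, 17, 26, 24, 7]
Pivot position: 0

After partitioning with pivot 2, the array becomes [2, 20, 7, 17, 26, 24, 7]. The pivot is placed at index 0. All elements to the left of the pivot are <= 2, and all elements to the right are > 2.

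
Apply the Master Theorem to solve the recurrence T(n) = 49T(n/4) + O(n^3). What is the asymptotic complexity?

Master Theorem for T(n) = 49T(n/4) + O(n^3):

a = 49, b = 4, c = 3
log_b(a) = log_4(49) = 2.8074

Case 3: c = 3 > log_4(49) = 2.8074
T(n) = O(n^3) = O(n^3)

For T(n) = 49T(n/4) + O(n^3): log_4(49) = 2.8074. This is Case 3 of the Master Theorem (c > log_b(a), work dominated by root), giving O(n^3).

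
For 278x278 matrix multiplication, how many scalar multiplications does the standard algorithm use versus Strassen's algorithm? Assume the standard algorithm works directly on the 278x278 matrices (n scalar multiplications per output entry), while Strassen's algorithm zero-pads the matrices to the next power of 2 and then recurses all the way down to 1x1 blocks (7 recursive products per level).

Matrix multiplication for 278x278 matrices:

Strassen's algorithm requires power-of-2 dimensions. Pad 278x278 to 512x512 (next power of 2).

Standard algorithm: 278^3 = 21484952 multiplications
Strassen's algorithm: 7^(log2(512)) = 7^9 = 40353607 multiplications
Difference: 21484952 - 40353607 = -18868655 (Strassen uses MORE here due to padding overhead — for small or just-over-power-of-2 n, padding can outweigh the per-level savings)

Standard: 21484952 multiplications (278^3). Strassen: 40353607 multiplications (7^9, after padding to 512x512). Strassen reduces 8 recursive multiplications to 7 at each level.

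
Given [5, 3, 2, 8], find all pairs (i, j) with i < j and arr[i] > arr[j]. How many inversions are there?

Finding inversions in [5, 3, 2, 8]:

(0, 1): arr[0]=5 > arr[1]=3
(0, 2): arr[0]=5 > arr[2]=2
(1, 2): arr[1]=3 > arr[2]=2

Total inversions: 3

The array has 3 inversion(s): (0,1), (0,2), (1,2). Each pair (i,j) satisfies i < j and arr[i] > arr[j].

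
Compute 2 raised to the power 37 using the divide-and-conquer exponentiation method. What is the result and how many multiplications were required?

Computing 2^37 by squaring (build up from 2^1; each line after the first costs one multiplication):

2^1 = 2
2^2 = (2^1)^2 = 2^2 = 4
2^4 = (2^2)^2 = 4^2 = 16
2^8 = (2^4)^2 = 16^2 = 256
2^9 = 2 * 2^8 = 2 * 256 = 512
2^18 = (2^9)^2 = 512^2 = 262144
2^36 = (2^18)^2 = 262144^2 = 68719476736
2^37 = 2 * 2^36 = 2 * 68719476736 = 137438953472

Result: 137438953472
Multiplications needed: 7 (7 lines after 2^1)

2^37 = 137438953472. Using exponentiation by squaring, this requires 7 multiplications. The key idea: if the exponent is even, square the half-power; if odd, multiply by the base once.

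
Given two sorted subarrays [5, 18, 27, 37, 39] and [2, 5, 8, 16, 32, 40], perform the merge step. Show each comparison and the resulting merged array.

Merging process:

Compare 5 vs 2: take 2 from right. Merged: [2]
Compare 5 vs 5: take 5 from left. Merged: [2, 5]
Compare 18 vs 5: take 5 from right. Merged: [2, 5, 5]
Compare 18 vs 8: take 8 from right. Merged: [2, 5, 5, 8]
Compare 18 vs 16: take 16 from right. Merged: [2, 5, 5, 8, 16]
Compare 18 vs 32: take 18 from left. Merged: [2, 5, 5, 8, 16, 18]
Compare 27 vs 32: take 27 from left. Merged: [2, 5, 5, 8, 16, 18, 27]
Compare 37 vs 32: take 32 from right. Merged: [2, 5, 5, 8, 16, 18, 27, 32]
Compare 37 vs 40: take 37 from left. Merged: [2, 5, 5, 8, 16, 18, 27, 32, 37]
Compare 39 vs 40: take 39 from left. Merged: [2, 5, 5, 8, 16, 18, 27, 32, 37, 39]
Append remaining from right: [40]. Merged: [2, 5, 5, 8, 16, 18, 27, 32, 37, 39, 40]

Final merged array: [2, 5, 5, 8, 16, 18, 27, 32, 37, 39, 40]
Total comparisons: 10

The merged array is [2, 5, 5, 8, 16, 18, 27, 32, 37, 39, 40], requiring 10 comparisons. The merge step runs in O(n) time where n is the total number of elements.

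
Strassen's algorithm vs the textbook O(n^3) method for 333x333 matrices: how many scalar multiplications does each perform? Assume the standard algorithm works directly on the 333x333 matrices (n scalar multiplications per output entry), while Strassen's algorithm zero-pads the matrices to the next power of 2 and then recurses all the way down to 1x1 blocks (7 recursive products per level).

Matrix multiplication for 333x333 matrices:

Strassen's algorithm requires power-of-2 dimensions. Pad 333x333 to 512x512 (next power of 2).

Standard algorithm: 333^3 = 36926037 multiplications
Strassen's algorithm: 7^(log2(512)) = 7^9 = 40353607 multiplications
Difference: 36926037 - 40353607 = -3427570 (Strassen uses MORE here due to padding overhead — for small or just-over-power-of-2 n, padding can outweigh the per-level savings)

Standard: 36926037 multiplications (333^3). Strassen: 40353607 multiplications (7^9, after padding to 512x512). Strassen reduces 8 recursive multiplications to 7 at each level.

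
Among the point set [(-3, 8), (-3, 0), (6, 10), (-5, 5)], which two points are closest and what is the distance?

Computing all pairwise distances among 4 points:

d((-3, 8), (-3, 0)) = 8.0
d((-3, 8), (6, 10)) = 9.2195
d((-3, 8), (-5, 5)) = 3.6056 <-- minimum
d((-3, 0), (6, 10)) = 13.4536
d((-3, 0), (-5, 5)) = 5.3852
d((6, 10), (-5, 5)) = 12.083

Closest pair: (-3, 8) and (-5, 5) with distance 3.6056

The closest pair is (-3, 8) and (-5, 5) with Euclidean distance 3.6056. For 4 points, brute-force pairwise comparison is shown above. For large n, the divide-and-conquer algorithm (sort by x, recurse on halves, check the dividing strip) achieves O(n log n).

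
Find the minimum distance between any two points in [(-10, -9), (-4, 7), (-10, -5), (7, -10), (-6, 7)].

Computing all pairwise distances among 5 points:

d((-10, -9), (-4, 7)) = 17.088
d((-10, -9), (-10, -5)) = 4.0
d((-10, -9), (7, -10)) = 17.0294
d((-10, -9), (-6, 7)) = 16.4924
d((-4, 7), (-10, -5)) = 13.4164
d((-4, 7), (7, -10)) = 20.2485
d((-4, 7), (-6, 7)) = 2.0 <-- minimum
d((-10, -5), (7, -10)) = 17.72
d((-10, -5), (-6, 7)) = 12.6491
d((7, -10), (-6, 7)) = 21.4009

Closest pair: (-4, 7) and (-6, 7) with distance 2.0

The closest pair is (-4, 7) and (-6, 7) with Euclidean distance 2.0. For 5 points, brute-force pairwise comparison is shown above. For large n, the divide-and-conquer algorithm (sort by x, recurse on halves, check the dividing strip) achieves O(n log n).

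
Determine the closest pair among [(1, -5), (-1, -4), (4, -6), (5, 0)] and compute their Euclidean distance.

Computing all pairwise distances among 4 points:

d((1, -5), (-1, -4)) = 2.2361 <-- minimum
d((1, -5), (4, -6)) = 3.1623
d((1, -5), (5, 0)) = 6.4031
d((-1, -4), (4, -6)) = 5.3852
d((-1, -4), (5, 0)) = 7.2111
d((4, -6), (5, 0)) = 6.0828

Closest pair: (1, -5) and (-1, -4) with distance 2.2361

The closest pair is (1, -5) and (-1, -4) with Euclidean distance 2.2361. For 4 points, brute-force pairwise comparison is shown above. For large n, the divide-and-conquer algorithm (sort by x, recurse on halves, check the dividing strip) achieves O(n log n).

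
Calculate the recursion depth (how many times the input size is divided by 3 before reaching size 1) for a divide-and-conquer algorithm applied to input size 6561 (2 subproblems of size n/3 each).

For divide and conquer with division factor 3:

Problem sizes at each level:
Level 0: 6561
Level 1: 2187
Level 2: 729
Level 3: 243
Level 4: 81
Level 5: 27
Level 6: 9
Level 7: 3
Level 8: 1

The root is level 0 and the size-1 base case is level 8 (the tree spans levels 0 through 8, i.e. 9 levels counting the root), so the depth is the number of divisions: log_3(6561) = 8

The recursion tree depth is log_3(6561) = 8. At each level, the problem size is divided by 3, so it takes 8 divisions to reduce to a base case of size 1. The algorithm makes 2 recursive calls at each level.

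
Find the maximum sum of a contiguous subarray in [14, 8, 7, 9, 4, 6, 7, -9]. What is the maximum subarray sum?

Using Kadane's algorithm on [14, 8, 7, 9, 4, 6, 7, -9]:

Scanning through the array:
Position 1 (value 8): max_ending_here = 22, max_so_far = 22
Position 2 (value 7): max_ending_here = 29, max_so_far = 29
Position 3 (value 9): max_ending_here = 38, max_so_far = 38
Position 4 (value 4): max_ending_here = 42, max_so_far = 42
Position 5 (value 6): max_ending_here = 48, max_so_far = 48
Position 6 (value 7): max_ending_here = 55, max_so_far = 55
Position 7 (value -9): max_ending_here = 46, max_so_far = 55

Maximum subarray: [14, 8, 7, 9, 4, 6, 7]
Maximum sum: 55

The maximum subarray is [14, 8, 7, 9, 4, 6, 7] with sum 55. This subarray runs from index 0 to index 6.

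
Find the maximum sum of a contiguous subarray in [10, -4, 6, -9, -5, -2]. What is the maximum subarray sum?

Using Kadane's algorithm on [10, -4, 6, -9, -5, -2]:

Scanning through the array:
Position 1 (value -4): max_ending_here = 6, max_so_far = 10
Position 2 (value 6): max_ending_here = 12, max_so_far = 12
Position 3 (value -9): max_ending_here = 3, max_so_far = 12
Position 4 (value -5): max_ending_here = -2, max_so_far = 12
Position 5 (value -2): max_ending_here = -2, max_so_far = 12

Maximum subarray: [10, -4, 6]
Maximum sum: 12

The maximum subarray is [10, -4, 6] with sum 12. This subarray runs from index 0 to index 2.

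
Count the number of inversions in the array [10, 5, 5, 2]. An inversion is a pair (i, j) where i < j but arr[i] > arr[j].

Finding inversions in [10, 5, 5, 2]:

(0, 1): arr[0]=10 > arr[1]=5
(0, 2): arr[0]=10 > arr[2]=5
(0, 3): arr[0]=10 > arr[3]=2
(1, 3): arr[1]=5 > arr[3]=2
(2, 3): arr[2]=5 > arr[3]=2

Total inversions: 5

The array has 5 inversion(s): (0,1), (0,2), (0,3), (1,3), (2,3). Each pair (i,j) satisfies i < j and arr[i] > arr[j].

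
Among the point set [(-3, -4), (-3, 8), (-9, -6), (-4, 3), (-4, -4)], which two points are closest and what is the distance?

Computing all pairwise distances among 5 points:

d((-3, -4), (-3, 8)) = 12.0
d((-3, -4), (-9, -6)) = 6.3246
d((-3, -4), (-4, 3)) = 7.0711
d((-3, -4), (-4, -4)) = 1.0 <-- minimum
d((-3, 8), (-9, -6)) = 15.2315
d((-3, 8), (-4, 3)) = 5.099
d((-3, 8), (-4, -4)) = 12.0416
d((-9, -6), (-4, 3)) = 10.2956
d((-9, -6), (-4, -4)) = 5.3852
d((-4, 3), (-4, -4)) = 7.0

Closest pair: (-3, -4) and (-4, -4) with distance 1.0

The closest pair is (-3, -4) and (-4, -4) with Euclidean distance 1.0. For 5 points, brute-force pairwise comparison is shown above. For large n, the divide-and-conquer algorithm (sort by x, recurse on halves, check the dividing strip) achieves O(n log n).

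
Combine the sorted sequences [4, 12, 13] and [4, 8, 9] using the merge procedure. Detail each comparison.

Merging process:

Compare 4 vs 4: take 4 from left. Merged: [4]
Compare 12 vs 4: take 4 from right. Merged: [4, 4]
Compare 12 vs 8: take 8 from right. Merged: [4, 4, 8]
Compare 12 vs 9: take 9 from right. Merged: [4, 4, 8, 9]
Append remaining from left: [12, 13]. Merged: [4, 4, 8, 9, 12, 13]

Final merged array: [4, 4, 8, 9, 12, 13]
Total comparisons: 4

The merged array is [4, 4, 8, 9, 12, 13], requiring 4 comparisons. The merge step runs in O(n) time where n is the total number of elements.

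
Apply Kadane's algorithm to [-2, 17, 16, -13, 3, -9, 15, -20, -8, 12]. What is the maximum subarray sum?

Using Kadane's algorithm on [-2, 17, 16, -13, 3, -9, 15, -20, -8, 12]:

Scanning through the array:
Position 1 (value 17): max_ending_here = 17, max_so_far = 17
Position 2 (value 16): max_ending_here = 33, max_so_far = 33
Position 3 (value -13): max_ending_here = 20, max_so_far = 33
Position 4 (value 3): max_ending_here = 23, max_so_far = 33
Position 5 (value -9): max_ending_here = 14, max_so_far = 33
Position 6 (value 15): max_ending_here = 29, max_so_far = 33
Position 7 (value -20): max_ending_here = 9, max_so_far = 33
Position 8 (value -8): max_ending_here = 1, max_so_far = 33
Position 9 (value 12): max_ending_here = 13, max_so_far = 33

Maximum subarray: [17, 16]
Maximum sum: 33

The maximum subarray is [17, 16] with sum 33. This subarray runs from index 1 to index 2.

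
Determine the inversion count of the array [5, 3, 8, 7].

Finding inversions in [5, 3, 8, 7]:

(0, 1): arr[0]=5 > arr[1]=3
(2, 3): arr[2]=8 > arr[3]=7

Total inversions: 2

The array has 2 inversion(s): (0,1), (2,3). Each pair (i,j) satisfies i < j and arr[i] > arr[j].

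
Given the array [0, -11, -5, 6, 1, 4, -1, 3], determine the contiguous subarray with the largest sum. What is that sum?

Using Kadane's algorithm on [0, -11, -5, 6, 1, 4, -1, 3]:

Scanning through the array:
Position 1 (value -11): max_ending_here = -11, max_so_far = 0
Position 2 (value -5): max_ending_here = -5, max_so_far = 0
Position 3 (value 6): max_ending_here = 6, max_so_far = 6
Position 4 (value 1): max_ending_here = 7, max_so_far = 7
Position 5 (value 4): max_ending_here = 11, max_so_far = 11
Position 6 (value -1): max_ending_here = 10, max_so_far = 11
Position 7 (value 3): max_ending_here = 13, max_so_far = 13

Maximum subarray: [6, 1, 4, -1, 3]
Maximum sum: 13

The maximum subarray is [6, 1, 4, -1, 3] with sum 13. This subarray runs from index 3 to index 7.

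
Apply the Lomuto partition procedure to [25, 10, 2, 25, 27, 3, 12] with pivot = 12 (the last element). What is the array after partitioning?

Lomuto partition with pivot = 12:

Initial array: [25, 10, 2, 25, 27, 3, 12]

arr[0]=25 > 12: no swap
arr[1]=10 <= 12: swap with position 0, array becomes [10, 25, 2, 25, 27, 3, 12]
arr[2]=2 <= 12: swap with position 1, array becomes [10, 2, 25, 25, 27, 3, 12]
arr[3]=25 > 12: no swap
arr[4]=27 > 12: no swap
arr[5]=3 <= 12: swap with position 2, array becomes [10, 2, 3, 25, 27, 25, 12]

Place pivot at position 3: [10, 2, 3, 12, 27, 25, 25]
Pivot position: 3

After partitioning with pivot 12, the array becomes [10, 2, 3, 12, 27, 25, 25]. The pivot is placed at index 3. All elements to the left of the pivot are <= 12, and all elements to the right are > 12.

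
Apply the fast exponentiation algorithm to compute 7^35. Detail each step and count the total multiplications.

Computing 7^35 by squaring (build up from 7^1; each line after the first costs one multiplication):

7^1 = 7
7^2 = (7^1)^2 = 7^2 = 49
7^4 = (7^2)^2 = 49^2 = 2401
7^8 = (7^4)^2 = 2401^2 = 5764801
7^16 = (7^8)^2 = 5764801^2 = 33232930569601
7^17 = 7 * 7^16 = 7 * 33232930569601 = 232630513987207
7^34 = (7^17)^2 = 232630513987207^2 = 54116956037952111668959660849
7^35 = 7 * 7^34 = 7 * 54116956037952111668959660849 = 378818692265664781682717625943

Result: 378818692265664781682717625943
Multiplications needed: 7 (7 lines after 7^1)

7^35 = 378818692265664781682717625943. Using exponentiation by squaring, this requires 7 multiplications. The key idea: if the exponent is even, square the half-power; if odd, multiply by the base once.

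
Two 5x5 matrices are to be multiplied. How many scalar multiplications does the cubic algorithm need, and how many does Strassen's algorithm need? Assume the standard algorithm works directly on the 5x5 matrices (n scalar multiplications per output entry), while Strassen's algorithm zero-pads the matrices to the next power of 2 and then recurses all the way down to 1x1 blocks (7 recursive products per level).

Matrix multiplication for 5x5 matrices:

Strassen's algorithm requires power-of-2 dimensions. Pad 5x5 to 8x8 (next power of 2).

Standard algorithm: 5^3 = 125 multiplications
Strassen's algorithm: 7^(log2(8)) = 7^3 = 343 multiplications
Difference: 125 - 343 = -218 (Strassen uses MORE here due to padding overhead — for small or just-over-power-of-2 n, padding can outweigh the per-level savings)

Standard: 125 multiplications (5^3). Strassen: 343 multiplications (7^3, after padding to 8x8). Strassen reduces 8 recursive multiplications to 7 at each level.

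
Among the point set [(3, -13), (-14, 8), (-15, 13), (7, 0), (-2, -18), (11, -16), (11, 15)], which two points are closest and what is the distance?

Computing all pairwise distances among 7 points:

d((3, -13), (-14, 8)) = 27.0185
d((3, -13), (-15, 13)) = 31.6228
d((3, -13), (7, 0)) = 13.6015
d((3, -13), (-2, -18)) = 7.0711
d((3, -13), (11, -16)) = 8.544
d((3, -13), (11, 15)) = 29.1204
d((-14, 8), (-15, 13)) = 5.099 <-- minimum
d((-14, 8), (7, 0)) = 22.4722
d((-14, 8), (-2, -18)) = 28.6356
d((-14, 8), (11, -16)) = 34.6554
d((-14, 8), (11, 15)) = 25.9615
d((-15, 13), (7, 0)) = 25.5539
d((-15, 13), (-2, -18)) = 33.6155
d((-15, 13), (11, -16)) = 38.9487
d((-15, 13), (11, 15)) = 26.0768
d((7, 0), (-2, -18)) = 20.1246
d((7, 0), (11, -16)) = 16.4924
d((7, 0), (11, 15)) = 15.5242
d((-2, -18), (11, -16)) = 13.1529
d((-2, -18), (11, 15)) = 35.4683
d((11, -16), (11, 15)) = 31.0

Closest pair: (-14, 8) and (-15, 13) with distance 5.099

The closest pair is (-14, 8) and (-15, 13) with Euclidean distance 5.099. For 7 points, brute-force pairwise comparison is shown above. For large n, the divide-and-conquer algorithm (sort by x, recurse on halves, check the dividing strip) achieves O(n log n).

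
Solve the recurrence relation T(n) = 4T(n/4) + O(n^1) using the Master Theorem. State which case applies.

Master Theorem for T(n) = 4T(n/4) + O(n^1):

a = 4, b = 4, c = 1
log_b(a) = log_4(4) = 1.0000

Case 2: c = 1 = log_4(4) = 1.0000
T(n) = O(n^1 log n) = O(n log n)

For T(n) = 4T(n/4) + O(n^1): log_4(4) = 1.0000. This is Case 2 of the Master Theorem (c = log_b(a), equal work at all levels), giving O(n log n).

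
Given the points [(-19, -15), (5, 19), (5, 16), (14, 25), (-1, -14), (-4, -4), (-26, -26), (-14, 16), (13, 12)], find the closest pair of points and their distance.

Computing all pairwise distances among 9 points:

d((-19, -15), (5, 19)) = 41.6173
d((-19, -15), (5, 16)) = 39.2046
d((-19, -15), (14, 25)) = 51.8556
d((-19, -15), (-1, -14)) = 18.0278
d((-19, -15), (-4, -4)) = 18.6011
d((-19, -15), (-26, -26)) = 13.0384
d((-19, -15), (-14, 16)) = 31.4006
d((-19, -15), (13, 12)) = 41.8688
d((5, 19), (5, 16)) = 3.0 <-- minimum
d((5, 19), (14, 25)) = 10.8167
d((5, 19), (-1, -14)) = 33.541
d((5, 19), (-4, -4)) = 24.6982
d((5, 19), (-26, -26)) = 54.6443
d((5, 19), (-14, 16)) = 19.2354
d((5, 19), (13, 12)) = 10.6301
d((5, 16), (14, 25)) = 12.7279
d((5, 16), (-1, -14)) = 30.5941
d((5, 16), (-4, -4)) = 21.9317
d((5, 16), (-26, -26)) = 52.2015
d((5, 16), (-14, 16)) = 19.0
d((5, 16), (13, 12)) = 8.9443
d((14, 25), (-1, -14)) = 41.7852
d((14, 25), (-4, -4)) = 34.1321
d((14, 25), (-26, -26)) = 64.8151
d((14, 25), (-14, 16)) = 29.4109
d((14, 25), (13, 12)) = 13.0384
d((-1, -14), (-4, -4)) = 10.4403
d((-1, -14), (-26, -26)) = 27.7308
d((-1, -14), (-14, 16)) = 32.6956
d((-1, -14), (13, 12)) = 29.5296
d((-4, -4), (-26, -26)) = 31.1127
d((-4, -4), (-14, 16)) = 22.3607
d((-4, -4), (13, 12)) = 23.3452
d((-26, -26), (-14, 16)) = 43.6807
d((-26, -26), (13, 12)) = 54.4518
d((-14, 16), (13, 12)) = 27.2947

Closest pair: (5, 19) and (5, 16) with distance 3.0

The closest pair is (5, 19) and (5, 16) with Euclidean distance 3.0. For 9 points, brute-force pairwise comparison is shown above. For large n, the divide-and-conquer algorithm (sort by x, recurse on halves, check the dividing strip) achieves O(n log n).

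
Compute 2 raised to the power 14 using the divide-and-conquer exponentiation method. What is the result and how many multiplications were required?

Computing 2^14 by squaring (build up from 2^1; each line after the first costs one multiplication):

2^1 = 2
2^2 = (2^1)^2 = 2^2 = 4
2^3 = 2 * 2^2 = 2 * 4 = 8
2^6 = (2^3)^2 = 8^2 = 64
2^7 = 2 * 2^6 = 2 * 64 = 128
2^14 = (2^7)^2 = 128^2 = 16384

Result: 16384
Multiplications needed: 5 (5 lines after 2^1)

2^14 = 16384. Using exponentiation by squaring, this requires 5 multiplications. The key idea: if the exponent is even, square the half-power; if odd, multiply by the base once.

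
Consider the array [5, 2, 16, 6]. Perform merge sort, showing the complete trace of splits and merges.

Merge sort trace:

Split: [5, 2, 16, 6] -> [5, 2] and [16, 6]
  Split: [5, 2] -> [5] and [2]
  Merge: [5] + [2] -> [2, 5]
  Split: [16, 6] -> [16] and [6]
  Merge: [16] + [6] -> [6, 16]
Merge: [2, 5] + [6, 16] -> [2, 5, 6, 16]

Final sorted array: [2, 5, 6, 16]

The merge sort proceeds by recursively splitting the array and merging sorted halves.
After all merges, the sorted array is [2, 5, 6, 16].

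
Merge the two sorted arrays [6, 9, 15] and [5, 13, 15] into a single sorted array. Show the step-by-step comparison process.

Merging process:

Compare 6 vs 5: take 5 from right. Merged: [5]
Compare 6 vs 13: take 6 from left. Merged: [5, 6]
Compare 9 vs 13: take 9 from left. Merged: [5, 6, 9]
Compare 15 vs 13: take 13 from right. Merged: [5, 6, 9, 13]
Compare 15 vs 15: take 15 from left. Merged: [5, 6, 9, 13, 15]
Append remaining from right: [15]. Merged: [5, 6, 9, 13, 15, 15]

Final merged array: [5, 6, 9, 13, 15, 15]
Total comparisons: 5

The merged array is [5, 6, 9, 13, 15, 15], requiring 5 comparisons. The merge step runs in O(n) time where n is the total number of elements.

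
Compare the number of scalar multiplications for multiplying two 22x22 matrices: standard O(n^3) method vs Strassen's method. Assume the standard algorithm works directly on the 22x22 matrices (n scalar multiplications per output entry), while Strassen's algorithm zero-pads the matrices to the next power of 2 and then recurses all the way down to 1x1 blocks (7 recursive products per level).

Matrix multiplication for 22x22 matrices:

Strassen's algorithm requires power-of-2 dimensions. Pad 22x22 to 32x32 (next power of 2).

Standard algorithm: 22^3 = 10648 multiplications
Strassen's algorithm: 7^(log2(32)) = 7^5 = 16807 multiplications
Difference: 10648 - 16807 = -6159 (Strassen uses MORE here due to padding overhead — for small or just-over-power-of-2 n, padding can outweigh the per-level savings)

Standard: 10648 multiplications (22^3). Strassen: 16807 multiplications (7^5, after padding to 32x32). Strassen reduces 8 recursive multiplications to 7 at each level.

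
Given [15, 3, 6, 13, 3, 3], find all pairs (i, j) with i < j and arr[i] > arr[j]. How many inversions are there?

Finding inversions in [15, 3, 6, 13, 3, 3]:

(0, 1): arr[0]=15 > arr[1]=3
(0, 2): arr[0]=15 > arr[2]=6
(0, 3): arr[0]=15 > arr[3]=13
(0, 4): arr[0]=15 > arr[4]=3
(0, 5): arr[0]=15 > arr[5]=3
(2, 4): arr[2]=6 > arr[4]=3
(2, 5): arr[2]=6 > arr[5]=3
(3, 4): arr[3]=13 > arr[4]=3
(3, 5): arr[3]=13 > arr[5]=3

Total inversions: 9

The array has 9 inversion(s): (0,1), (0,2), (0,3), (0,4), (0,5), (2,4), (2,5), (3,4), (3,5). Each pair (i,j) satisfies i < j and arr[i] > arr[j].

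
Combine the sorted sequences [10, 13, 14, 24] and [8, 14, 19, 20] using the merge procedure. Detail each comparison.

Merging process:

Compare 10 vs 8: take 8 from right. Merged: [8]
Compare 10 vs 14: take 10 from left. Merged: [8, 10]
Compare 13 vs 14: take 13 from left. Merged: [8, 10, 13]
Compare 14 vs 14: take 14 from left. Merged: [8, 10, 13, 14]
Compare 24 vs 14: take 14 from right. Merged: [8, 10, 13, 14, 14]
Compare 24 vs 19: take 19 from right. Merged: [8, 10, 13, 14, 14, 19]
Compare 24 vs 20: take 20 from right. Merged: [8, 10, 13, 14, 14, 19, 20]
Append remaining from left: [24]. Merged: [8, 10, 13, 14, 14, 19, 20, 24]

Final merged array: [8, 10, 13, 14, 14, 19, 20, 24]
Total comparisons: 7

The merged array is [8, 10, 13, 14, 14, 19, 20, 24], requiring 7 comparisons. The merge step runs in O(n) time where n is the total number of elements.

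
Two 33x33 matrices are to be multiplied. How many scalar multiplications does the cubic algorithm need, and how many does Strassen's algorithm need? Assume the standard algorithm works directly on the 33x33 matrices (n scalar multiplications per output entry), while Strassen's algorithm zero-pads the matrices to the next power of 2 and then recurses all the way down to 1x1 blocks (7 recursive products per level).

Matrix multiplication for 33x33 matrices:

Strassen's algorithm requires power-of-2 dimensions. Pad 33x33 to 64x64 (next power of 2).

Standard algorithm: 33^3 = 35937 multiplications
Strassen's algorithm: 7^(log2(64)) = 7^6 = 117649 multiplications
Difference: 35937 - 117649 = -81712 (Strassen uses MORE here due to padding overhead — for small or just-over-power-of-2 n, padding can outweigh the per-level savings)

Standard: 35937 multiplications (33^3). Strassen: 117649 multiplications (7^6, after padding to 64x64). Strassen reduces 8 recursive multiplications to 7 at each level.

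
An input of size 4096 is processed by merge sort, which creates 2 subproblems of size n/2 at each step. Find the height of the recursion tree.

For divide and conquer with division factor 2:

Problem sizes at each level:
Level 0: 4096
Level 1: 2048
Level 2: 1024
Level 3: 512
Level 4: 256
Level 5: 128
Level 6: 64
Level 7: 32
Level 8: 16
Level 9: 8
Level 10: 4
Level 11: 2
Level 12: 1

The root is level 0 and the size-1 base case is level 12 (the tree spans levels 0 through 12, i.e. 13 levels counting the root), so the depth is the number of divisions: log_2(4096) = 12

The recursion tree depth is log_2(4096) = 12. At each level, the problem size is divided by 2, so it takes 12 divisions to reduce to a base case of size 1. The algorithm makes 2 recursive calls at each level.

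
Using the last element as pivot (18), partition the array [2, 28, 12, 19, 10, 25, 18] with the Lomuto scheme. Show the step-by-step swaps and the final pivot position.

Lomuto partition with pivot = 18:

Initial array: [2, 28, 12, 19, 10, 25, 18]

arr[0]=2 <= 18: swap with position 0, array becomes [2, 28, 12, 19, 10, 25, 18]
arr[1]=28 > 18: no swap
arr[2]=12 <= 18: swap with position 1, array becomes [2, 12, 28, 19, 10, 25, 18]
arr[3]=19 > 18: no swap
arr[4]=10 <= 18: swap with position 2, array becomes [2, 12, 10, 19, 28, 25, 18]
arr[5]=25 > 18: no swap

Place pivot at position 3: [2, 12, 10, 18, 28, 25, 19]
Pivot position: 3

After partitioning with pivot 18, the array becomes [2, 12, 10, 18, 28, 25, 19]. The pivot is placed at index 3. All elements to the left of the pivot are <= 18, and all elements to the right are > 18.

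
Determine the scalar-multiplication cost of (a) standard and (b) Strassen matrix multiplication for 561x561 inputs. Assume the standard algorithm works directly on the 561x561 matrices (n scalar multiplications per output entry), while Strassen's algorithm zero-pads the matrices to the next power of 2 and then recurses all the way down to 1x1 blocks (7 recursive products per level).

Matrix multiplication for 561x561 matrices:

Strassen's algorithm requires power-of-2 dimensions. Pad 561x561 to 1024x1024 (next power of 2).

Standard algorithm: 561^3 = 176558481 multiplications
Strassen's algorithm: 7^(log2(1024)) = 7^10 = 282475249 multiplications
Difference: 176558481 - 282475249 = -105916768 (Strassen uses MORE here due to padding overhead — for small or just-over-power-of-2 n, padding can outweigh the per-level savings)

Standard: 176558481 multiplications (561^3). Strassen: 282475249 multiplications (7^10, after padding to 1024x1024). Strassen reduces 8 recursive multiplications to 7 at each level.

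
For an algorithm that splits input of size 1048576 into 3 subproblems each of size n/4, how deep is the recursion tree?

For divide and conquer with division factor 4:

Problem sizes at each level:
Level 0: 1048576
Level 1: 262144
Level 2: 65536
Level 3: 16384
Level 4: 4096
Level 5: 1024
Level 6: 256
Level 7: 64
Level 8: 16
Level 9: 4
Level 10: 1

The root is level 0 and the size-1 base case is level 10 (the tree spans levels 0 through 10, i.e. 11 levels counting the root), so the depth is the number of divisions: log_4(1048576) = 10

The recursion tree depth is log_4(1048576) = 10. At each level, the problem size is divided by 4, so it takes 10 divisions to reduce to a base case of size 1. The algorithm makes 3 recursive calls at each level.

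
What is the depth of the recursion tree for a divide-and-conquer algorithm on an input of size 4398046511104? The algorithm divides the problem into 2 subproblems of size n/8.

For divide and conquer with division factor 8:

Problem sizes at each level:
Level 0: 4398046511104
Level 1: 549755813888
Level 2: 68719476736
Level 3: 8589934592
Level 4: 1073741824
Level 5: 134217728
Level 6: 16777216
Level 7: 2097152
Level 8: 262144
Level 9: 32768
Level 10: 4096
Level 11: 512
Level 12: 64
Level 13: 8
Level 14: 1

The root is level 0 and the size-1 base case is level 14 (the tree spans levels 0 through 14, i.e. 15 levels counting the root), so the depth is the number of divisions: log_8(4398046511104) = 14

The recursion tree depth is log_8(4398046511104) = 14. At each level, the problem size is divided by 8, so it takes 14 divisions to reduce to a base case of size 1. The algorithm makes 2 recursive calls at each level.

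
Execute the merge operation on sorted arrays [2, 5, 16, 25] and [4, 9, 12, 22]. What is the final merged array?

Merging process:

Compare 2 vs 4: take 2 from left. Merged: [2]
Compare 5 vs 4: take 4 from right. Merged: [2, 4]
Compare 5 vs 9: take 5 from left. Merged: [2, 4, 5]
Compare 16 vs 9: take 9 from right. Merged: [2, 4, 5, 9]
Compare 16 vs 12: take 12 from right. Merged: [2, 4, 5, 9, 12]
Compare 16 vs 22: take 16 from left. Merged: [2, 4, 5, 9, 12, 16]
Compare 25 vs 22: take 22 from right. Merged: [2, 4, 5, 9, 12, 16, 22]
Append remaining from left: [25]. Merged: [2, 4, 5, 9, 12, 16, 22, 25]

Final merged array: [2, 4, 5, 9, 12, 16, 22, 25]
Total comparisons: 7

The merged array is [2, 4, 5, 9, 12, 16, 22, 25], requiring 7 comparisons. The merge step runs in O(n) time where n is the total number of elements.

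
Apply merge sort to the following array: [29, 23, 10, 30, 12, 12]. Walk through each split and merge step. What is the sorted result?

Merge sort trace:

Split: [29, 23, 10, 30, 12, 12] -> [29, 23, 10] and [30, 12, 12]
  Split: [29, 23, 10] -> [29] and [23, 10]
    Split: [23, 10] -> [23] and [10]
    Merge: [23] + [10] -> [10, 23]
  Merge: [29] + [10, 23] -> [10, 23, 29]
  Split: [30, 12, 12] -> [30] and [12, 12]
    Split: [12, 12] -> [12] and [12]
    Merge: [12] + [12] -> [12, 12]
  Merge: [30] + [12, 12] -> [12, 12, 30]
Merge: [10, 23, 29] + [12, 12, 30] -> [10, 12, 12, 23, 29, 30]

Final sorted array: [10, 12, 12, 23, 29, 30]

The merge sort proceeds by recursively splitting the array and merging sorted halves.
After all merges, the sorted array is [10, 12, 12, 23, 29, 30].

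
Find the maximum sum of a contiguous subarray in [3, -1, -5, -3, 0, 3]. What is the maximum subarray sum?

Using Kadane's algorithm on [3, -1, -5, -3, 0, 3]:

Scanning through the array:
Position 1 (value -1): max_ending_here = 2, max_so_far = 3
Position 2 (value -5): max_ending_here = -3, max_so_far = 3
Position 3 (value -3): max_ending_here = -3, max_so_far = 3
Position 4 (value 0): max_ending_here = 0, max_so_far = 3
Position 5 (value 3): max_ending_here = 3, max_so_far = 3

Maximum subarray: [3]
Maximum sum: 3

The maximum subarray is [3] with sum 3. This subarray runs from index 0 to index 0.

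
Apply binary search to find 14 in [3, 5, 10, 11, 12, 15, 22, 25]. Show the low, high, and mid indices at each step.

Binary search for 14 in [3, 5, 10, 11, 12, 15, 22, 25]:

lo=0, hi=7, mid=3, arr[mid]=11 -> 11 < 14, search right half
lo=4, hi=7, mid=5, arr[mid]=15 -> 15 > 14, search left half
lo=4, hi=4, mid=4, arr[mid]=12 -> 12 < 14, search right half
lo=5 > hi=4, target 14 not found

Binary search determines that 14 is not in the array after 3 comparisons. The search space was exhausted without finding the target.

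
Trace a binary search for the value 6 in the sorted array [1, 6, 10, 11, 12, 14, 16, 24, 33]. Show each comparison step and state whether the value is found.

Binary search for 6 in [1, 6, 10, 11, 12, 14, 16, 24, 33]:

lo=0, hi=8, mid=4, arr[mid]=12 -> 12 > 6, search left half
lo=0, hi=3, mid=1, arr[mid]=6 -> Found target at index 1!

Binary search finds 6 at index 1 after 2 comparisons. The search repeatedly halves the search space by comparing with the middle element.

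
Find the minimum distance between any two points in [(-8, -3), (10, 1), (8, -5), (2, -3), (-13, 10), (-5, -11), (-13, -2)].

Computing all pairwise distances among 7 points:

d((-8, -3), (10, 1)) = 18.4391
d((-8, -3), (8, -5)) = 16.1245
d((-8, -3), (2, -3)) = 10.0
d((-8, -3), (-13, 10)) = 13.9284
d((-8, -3), (-5, -11)) = 8.544
d((-8, -3), (-13, -2)) = 5.099 <-- minimum
d((10, 1), (8, -5)) = 6.3246
d((10, 1), (2, -3)) = 8.9443
d((10, 1), (-13, 10)) = 24.6982
d((10, 1), (-5, -11)) = 19.2094
d((10, 1), (-13, -2)) = 23.1948
d((8, -5), (2, -3)) = 6.3246
d((8, -5), (-13, 10)) = 25.807
d((8, -5), (-5, -11)) = 14.3178
d((8, -5), (-13, -2)) = 21.2132
d((2, -3), (-13, 10)) = 19.8494
d((2, -3), (-5, -11)) = 10.6301
d((2, -3), (-13, -2)) = 15.0333
d((-13, 10), (-5, -11)) = 22.4722
d((-13, 10), (-13, -2)) = 12.0
d((-5, -11), (-13, -2)) = 12.0416

Closest pair: (-8, -3) and (-13, -2) with distance 5.099

The closest pair is (-8, -3) and (-13, -2) with Euclidean distance 5.099. For 7 points, brute-force pairwise comparison is shown above. For large n, the divide-and-conquer algorithm (sort by x, recurse on halves, check the dividing strip) achieves O(n log n).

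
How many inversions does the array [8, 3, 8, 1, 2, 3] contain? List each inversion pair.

Finding inversions in [8, 3, 8, 1, 2, 3]:

(0, 1): arr[0]=8 > arr[1]=3
(0, 3): arr[0]=8 > arr[3]=1
(0, 4): arr[0]=8 > arr[4]=2
(0, 5): arr[0]=8 > arr[5]=3
(1, 3): arr[1]=3 > arr[3]=1
(1, 4): arr[1]=3 > arr[4]=2
(2, 3): arr[2]=8 > arr[3]=1
(2, 4): arr[2]=8 > arr[4]=2
(2, 5): arr[2]=8 > arr[5]=3

Total inversions: 9

The array has 9 inversion(s): (0,1), (0,3), (0,4), (0,5), (1,3), (1,4), (2,3), (2,4), (2,5). Each pair (i,j) satisfies i < j and arr[i] > arr[j].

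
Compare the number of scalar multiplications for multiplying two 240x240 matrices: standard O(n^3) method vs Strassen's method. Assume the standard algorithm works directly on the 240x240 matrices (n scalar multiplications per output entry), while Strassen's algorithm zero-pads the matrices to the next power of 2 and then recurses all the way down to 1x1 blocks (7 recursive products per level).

Matrix multiplication for 240x240 matrices:

Strassen's algorithm requires power-of-2 dimensions. Pad 240x240 to 256x256 (next power of 2).

Standard algorithm: 240^3 = 13824000 multiplications
Strassen's algorithm: 7^(log2(256)) = 7^8 = 5764801 multiplications
Savings: 13824000 - 5764801 = 8059199 multiplications

Standard: 13824000 multiplications (240^3). Strassen: 5764801 multiplications (7^8, after padding to 256x256). Strassen reduces 8 recursive multiplications to 7 at each level.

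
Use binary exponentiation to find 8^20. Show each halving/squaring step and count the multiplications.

Computing 8^20 by squaring (build up from 8^1; each line after the first costs one multiplication):

8^1 = 8
8^2 = (8^1)^2 = 8^2 = 64
8^4 = (8^2)^2 = 64^2 = 4096
8^5 = 8 * 8^4 = 8 * 4096 = 32768
8^10 = (8^5)^2 = 32768^2 = 1073741824
8^20 = (8^10)^2 = 1073741824^2 = 1152921504606846976

Result: 1152921504606846976
Multiplications needed: 5 (5 lines after 8^1)

8^20 = 1152921504606846976. Using exponentiation by squaring, this requires 5 multiplications. The key idea: if the exponent is even, square the half-power; if odd, multiply by the base once.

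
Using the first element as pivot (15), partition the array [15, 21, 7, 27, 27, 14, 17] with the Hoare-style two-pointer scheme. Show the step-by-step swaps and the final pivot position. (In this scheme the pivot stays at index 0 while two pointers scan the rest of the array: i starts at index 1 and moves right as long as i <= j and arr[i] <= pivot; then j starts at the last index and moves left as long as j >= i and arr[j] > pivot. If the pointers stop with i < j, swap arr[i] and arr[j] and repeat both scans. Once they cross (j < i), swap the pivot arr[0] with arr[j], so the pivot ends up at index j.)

Hoare-style two-pointer partition with pivot = 15:

Initial array: [15, 21, 7, 27, 27, 14, 17]

Pointers start at i = 1, j = 6.
i stops at index 1 (arr[1]=21 > 15), j stops at index 5 (arr[5]=14 <= 15): swap arr[1] and arr[5], array becomes [15, 14, 7, 27, 27, 21, 17]
i ends at 3, j ends at 2: the pointers have crossed (j < i), so scanning stops.

Swap pivot arr[0] with arr[2] to place pivot at position 2: [7, 14, 15, 27, 27, 21, 17]
Pivot position: 2

After partitioning with pivot 15, the array becomes [7, 14, 15, 27, 27, 21, 17]. The pivot is placed at index 2. All elements to the left of the pivot are <= 15, and all elements to the right are > 15.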